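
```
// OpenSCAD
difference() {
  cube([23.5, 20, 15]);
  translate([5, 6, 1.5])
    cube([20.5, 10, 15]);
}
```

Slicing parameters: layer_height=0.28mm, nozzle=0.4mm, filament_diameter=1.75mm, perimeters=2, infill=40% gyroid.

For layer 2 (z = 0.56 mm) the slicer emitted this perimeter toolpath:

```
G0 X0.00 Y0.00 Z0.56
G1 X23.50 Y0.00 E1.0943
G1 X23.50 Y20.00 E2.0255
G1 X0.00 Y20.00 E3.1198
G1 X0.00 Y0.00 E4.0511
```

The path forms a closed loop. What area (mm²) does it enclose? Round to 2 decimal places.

Apply the shoelace formula to the sequence of (X, Y) vertices; enclosed area = 470.00 mm².

470.00 mm²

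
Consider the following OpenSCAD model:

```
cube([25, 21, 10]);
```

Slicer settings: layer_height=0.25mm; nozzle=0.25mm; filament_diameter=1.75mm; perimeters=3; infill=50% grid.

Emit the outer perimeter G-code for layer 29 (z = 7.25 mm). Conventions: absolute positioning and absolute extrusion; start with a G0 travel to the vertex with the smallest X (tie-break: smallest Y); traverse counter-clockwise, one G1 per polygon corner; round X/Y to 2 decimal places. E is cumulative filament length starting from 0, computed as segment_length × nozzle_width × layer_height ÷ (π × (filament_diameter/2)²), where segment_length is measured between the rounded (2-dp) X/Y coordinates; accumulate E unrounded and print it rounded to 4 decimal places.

At z = 7.25 mm: the cube (footprint 25×21) is included at this height. The outline is a single polygon with 4 vertices. Extrusion per mm of travel: 0.25 × 0.25 / (π × 0.875²) = 0.025984. Accumulating E over each segment gives final E = 2.3906.

G0 X0.00 Y0.00 Z7.25
G1 X25.00 Y0.00 E0.6496
G1 X25.00 Y21.00 E1.1953
G1 X0.00 Y21.00 E1.8449
G1 X0.00 Y0.00 E2.3906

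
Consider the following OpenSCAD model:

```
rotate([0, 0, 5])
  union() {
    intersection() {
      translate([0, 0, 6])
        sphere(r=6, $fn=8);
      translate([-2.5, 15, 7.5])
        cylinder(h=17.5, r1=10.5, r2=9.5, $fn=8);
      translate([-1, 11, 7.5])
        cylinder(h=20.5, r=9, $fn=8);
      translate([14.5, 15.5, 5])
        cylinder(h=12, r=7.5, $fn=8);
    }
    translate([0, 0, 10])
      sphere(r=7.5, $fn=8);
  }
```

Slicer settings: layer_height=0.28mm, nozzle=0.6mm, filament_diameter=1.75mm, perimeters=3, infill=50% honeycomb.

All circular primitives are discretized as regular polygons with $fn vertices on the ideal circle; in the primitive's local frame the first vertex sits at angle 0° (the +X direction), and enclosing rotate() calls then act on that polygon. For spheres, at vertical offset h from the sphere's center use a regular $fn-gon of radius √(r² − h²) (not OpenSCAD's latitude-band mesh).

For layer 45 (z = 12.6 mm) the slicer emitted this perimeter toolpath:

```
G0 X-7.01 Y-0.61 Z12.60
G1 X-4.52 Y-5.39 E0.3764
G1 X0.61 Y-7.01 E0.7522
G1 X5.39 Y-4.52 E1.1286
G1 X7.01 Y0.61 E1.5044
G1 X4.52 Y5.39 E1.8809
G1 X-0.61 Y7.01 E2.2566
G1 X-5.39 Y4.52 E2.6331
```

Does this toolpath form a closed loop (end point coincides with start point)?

Start point (G0): (-7.01, -0.61). End point (last G1): the path does not return to the start — open.

no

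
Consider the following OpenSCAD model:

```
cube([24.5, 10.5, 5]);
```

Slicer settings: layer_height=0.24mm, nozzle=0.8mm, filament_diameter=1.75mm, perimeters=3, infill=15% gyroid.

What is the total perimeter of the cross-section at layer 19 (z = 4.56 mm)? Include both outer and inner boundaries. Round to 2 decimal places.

At z = 4.56 mm: the cube is present — its section is the full 24.5×10.5 rectangle (perimeter 70.00 mm). Overall, the cross-section is a single solid region. Total boundary length (outer) = 70.00 mm.

70.00 mm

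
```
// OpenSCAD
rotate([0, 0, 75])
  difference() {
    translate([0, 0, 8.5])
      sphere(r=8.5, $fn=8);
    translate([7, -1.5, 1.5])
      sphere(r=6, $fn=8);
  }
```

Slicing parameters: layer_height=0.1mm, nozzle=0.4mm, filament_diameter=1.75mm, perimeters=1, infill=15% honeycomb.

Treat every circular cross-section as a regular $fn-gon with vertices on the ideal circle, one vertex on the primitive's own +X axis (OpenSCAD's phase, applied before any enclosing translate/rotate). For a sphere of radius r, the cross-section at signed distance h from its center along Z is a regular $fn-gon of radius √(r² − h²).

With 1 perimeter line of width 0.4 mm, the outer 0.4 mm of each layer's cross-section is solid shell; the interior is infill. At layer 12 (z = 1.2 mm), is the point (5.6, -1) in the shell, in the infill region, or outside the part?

outside

At z = 1.2 mm: the r=8.5 sphere slices to a regular 8-gon of circumradius 4.354 (√(r²−h²) with h=7.3 from center); the r=6 sphere at (7, -1.5) contributes a regular 8-gon of circumradius √(6²−0.3²) = 5.992; Taking the first minus the rest: starting from the r=8.5 sphere, the r=6 sphere at (7, -1.5) partially overlaps it — only the 12.11 mm² overlap (of its 101.57 mm²) is removed, clipping the outline — 1 connected region; (whole slice rotated 75° about Z — lengths, areas and connectivity unchanged). Overall, the cross-section is a single solid region. Undo the 75° rotation: the query point maps to (0.483, -5.668) in the un-rotated model frame. The nearest boundary edge runs (-0.00, -4.35)→(-3.08, -3.08); distance from the point to it = 1.40 mm. The point is not inside any of the regions above, so it lies outside the cross-section (1.40 mm from the nearest boundary).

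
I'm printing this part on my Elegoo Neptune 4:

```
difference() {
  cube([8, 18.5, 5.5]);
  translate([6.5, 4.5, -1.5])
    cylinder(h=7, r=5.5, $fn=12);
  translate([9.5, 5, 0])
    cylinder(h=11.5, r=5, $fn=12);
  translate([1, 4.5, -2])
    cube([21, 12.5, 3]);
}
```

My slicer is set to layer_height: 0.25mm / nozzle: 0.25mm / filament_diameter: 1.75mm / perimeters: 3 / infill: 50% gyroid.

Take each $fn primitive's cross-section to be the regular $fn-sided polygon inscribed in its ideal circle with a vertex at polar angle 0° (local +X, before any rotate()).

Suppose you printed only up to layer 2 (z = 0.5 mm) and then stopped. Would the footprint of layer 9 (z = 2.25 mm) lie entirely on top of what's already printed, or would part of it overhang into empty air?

Compare the two slices. At z = 0.5: the cube is present — its section is the full 8×18.5 rectangle (area 148.00 mm²); the cylinder at (6.5, 4.5): section is a regular 12-gon, circumradius r=5.5 (area = (12/2)·5.500²·sin(360°/12) = 90.75 mm²); the cylinder at (9.5, 5): section is a regular 12-gon, circumradius r=5 (area = (12/2)·5.000²·sin(360°/12) = 75.00 mm²); the cube at (1, 4.5) is present — its section is the full 21×12.5 rectangle (area 262.50 mm²); Subtracting the remaining from the first: starting from the 8×18.5 cube (148.00 mm²), the r=5.5 cylinder at (6.5, 4.5) partially overlaps it — only the 58.30 mm² overlap (of its 90.75 mm²) is removed, clipping the outline; the r=5 cylinder at (9.5, 5) misses the remaining region (no effect); the 21×12.5 cube at (1, 4.5) partially overlaps it — only the 56.86 mm² overlap (of its 262.50 mm²) is removed, clipping the outline — area = 32.83 mm². At z = 2.25: the 8×18.5 cube contributes its full rectangle (area 148.00 mm²); the cylinder at (6.5, 4.5): section is a regular 12-gon, circumradius r=5.5 (area = (12/2)·5.500²·sin(360°/12) = 90.75 mm²); the r=5 cylinder at (9.5, 5) contributes a regular 12-gon of circumradius 5 (area = (12/2)·5.000²·sin(360°/12) = 75.00 mm²); the cube at (1, 4.5) is absent (z outside [-2, 1]); After the difference (first − rest): starting from the 8×18.5 cube (148.00 mm²), the r=5.5 cylinder at (6.5, 4.5) partially overlaps it — only the 58.30 mm² overlap (of its 90.75 mm²) is removed, clipping the outline; the r=5 cylinder at (9.5, 5) misses the remaining region (no effect) — area = 89.70 mm². Checking containment: at z = 2.25 the cross-section extends beyond the z = 0.5 cross-section by about 56.86 mm².

part overhangs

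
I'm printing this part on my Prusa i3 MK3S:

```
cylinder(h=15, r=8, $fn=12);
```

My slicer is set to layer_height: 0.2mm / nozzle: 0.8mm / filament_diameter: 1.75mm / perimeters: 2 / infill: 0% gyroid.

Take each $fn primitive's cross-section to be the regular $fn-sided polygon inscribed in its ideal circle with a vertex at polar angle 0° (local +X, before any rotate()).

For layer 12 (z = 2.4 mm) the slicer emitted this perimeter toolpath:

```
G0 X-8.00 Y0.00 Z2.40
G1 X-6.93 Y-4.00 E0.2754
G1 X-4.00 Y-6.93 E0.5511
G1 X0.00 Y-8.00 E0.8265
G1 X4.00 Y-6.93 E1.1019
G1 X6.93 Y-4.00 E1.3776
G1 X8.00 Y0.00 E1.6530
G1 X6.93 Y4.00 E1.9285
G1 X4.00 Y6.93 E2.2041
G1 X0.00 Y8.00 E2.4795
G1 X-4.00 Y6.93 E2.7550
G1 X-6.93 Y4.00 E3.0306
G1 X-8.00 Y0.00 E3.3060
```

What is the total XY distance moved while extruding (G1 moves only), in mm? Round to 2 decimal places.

Sum the Euclidean lengths of each G1 segment: total = 49.70 mm.

49.70 mm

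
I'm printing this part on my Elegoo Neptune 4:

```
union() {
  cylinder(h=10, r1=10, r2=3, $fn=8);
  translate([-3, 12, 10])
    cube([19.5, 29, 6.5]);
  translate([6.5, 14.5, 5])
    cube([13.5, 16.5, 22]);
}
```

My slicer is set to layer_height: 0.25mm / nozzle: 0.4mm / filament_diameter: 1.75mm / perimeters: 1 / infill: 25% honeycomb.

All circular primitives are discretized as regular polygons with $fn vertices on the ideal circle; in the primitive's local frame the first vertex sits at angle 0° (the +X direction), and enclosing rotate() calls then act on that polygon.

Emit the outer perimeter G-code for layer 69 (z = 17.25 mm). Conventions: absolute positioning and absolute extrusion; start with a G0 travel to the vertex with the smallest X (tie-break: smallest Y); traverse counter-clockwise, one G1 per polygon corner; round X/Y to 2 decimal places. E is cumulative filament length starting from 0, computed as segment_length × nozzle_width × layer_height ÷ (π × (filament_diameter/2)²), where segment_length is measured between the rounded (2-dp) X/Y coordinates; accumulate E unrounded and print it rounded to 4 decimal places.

At z = 17.25 mm: the cone does not reach this height (z outside [0, 10]); the cube at (-3, 12) is not intersected at this z (z outside [10, 16.5]); the cube at (6.5, 14.5) is present — its section is the full 13.5×16.5 rectangle; Combining (union): only the 13.5×16.5 cube at (6.5, 14.5) is present, so the union is just that shape — 1 connected region. The outline is a single polygon with 4 vertices. Extrusion per mm of travel: 0.4 × 0.25 / (π × 0.875²) = 0.041575. Accumulating E over each segment gives final E = 2.4945.

G0 X6.50 Y14.50 Z17.25
G1 X20.00 Y14.50 E0.5613
G1 X20.00 Y31.00 E1.2473
G1 X6.50 Y31.00 E1.8085
G1 X6.50 Y14.50 E2.4945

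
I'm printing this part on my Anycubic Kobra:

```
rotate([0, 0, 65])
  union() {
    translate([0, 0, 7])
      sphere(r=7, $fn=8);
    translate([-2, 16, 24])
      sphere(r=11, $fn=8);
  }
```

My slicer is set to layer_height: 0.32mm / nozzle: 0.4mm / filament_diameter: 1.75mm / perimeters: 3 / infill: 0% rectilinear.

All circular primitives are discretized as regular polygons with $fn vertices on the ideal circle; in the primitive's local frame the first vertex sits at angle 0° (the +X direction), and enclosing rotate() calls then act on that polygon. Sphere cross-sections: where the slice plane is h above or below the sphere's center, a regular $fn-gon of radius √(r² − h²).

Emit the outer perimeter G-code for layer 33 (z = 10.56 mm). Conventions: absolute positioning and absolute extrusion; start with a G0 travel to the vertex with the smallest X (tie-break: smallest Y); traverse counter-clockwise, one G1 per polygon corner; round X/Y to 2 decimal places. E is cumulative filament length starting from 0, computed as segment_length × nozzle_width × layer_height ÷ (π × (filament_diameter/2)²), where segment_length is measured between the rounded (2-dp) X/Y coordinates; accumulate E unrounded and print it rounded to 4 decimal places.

G0 X-5.66 Y-2.06 Z10.56
G1 X-2.55 Y-5.46 E0.2452
G1 X2.06 Y-5.66 E0.4908
G1 X5.46 Y-2.55 E0.7360
G1 X5.66 Y2.06 E0.9815
G1 X2.55 Y5.46 E1.2267
G1 X-2.06 Y5.66 E1.4723
G1 X-5.46 Y2.55 E1.7175
G1 X-5.66 Y-2.06 E1.9631

At z = 10.56 mm: the r=7 sphere contributes a regular 8-gon of circumradius √(7²−3.56²) = 6.027; the sphere at (-2, 16) does not reach this height (|z−center|=13.440 > r=11); Merging all regions: only the r=7 sphere is present, so the union is just that shape — 1 connected region; (rotated 65° about Z; rotation is an isometry so areas/perimeters/island counts are preserved). The outline is a single polygon with 8 vertices. Extrusion per mm of travel: 0.4 × 0.32 / (π × 0.875²) = 0.053216. Accumulating E over each segment gives final E = 1.9631.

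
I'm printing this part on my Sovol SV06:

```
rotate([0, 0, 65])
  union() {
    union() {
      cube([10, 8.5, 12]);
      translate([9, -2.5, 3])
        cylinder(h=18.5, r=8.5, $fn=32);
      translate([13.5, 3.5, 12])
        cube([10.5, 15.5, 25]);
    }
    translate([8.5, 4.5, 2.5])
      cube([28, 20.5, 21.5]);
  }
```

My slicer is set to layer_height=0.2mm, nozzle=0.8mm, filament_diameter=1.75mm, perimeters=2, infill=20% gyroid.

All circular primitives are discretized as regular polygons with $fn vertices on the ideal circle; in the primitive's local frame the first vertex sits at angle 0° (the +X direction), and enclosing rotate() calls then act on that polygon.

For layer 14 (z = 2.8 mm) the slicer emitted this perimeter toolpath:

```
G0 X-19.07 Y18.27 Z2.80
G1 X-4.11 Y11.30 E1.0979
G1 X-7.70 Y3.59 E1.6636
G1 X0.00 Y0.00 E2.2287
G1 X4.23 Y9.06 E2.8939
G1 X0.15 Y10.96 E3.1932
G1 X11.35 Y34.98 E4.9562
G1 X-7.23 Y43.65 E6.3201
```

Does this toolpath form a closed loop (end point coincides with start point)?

no

Start point (G0): (-19.07, 18.27). End point (last G1): the path does not return to the start — open.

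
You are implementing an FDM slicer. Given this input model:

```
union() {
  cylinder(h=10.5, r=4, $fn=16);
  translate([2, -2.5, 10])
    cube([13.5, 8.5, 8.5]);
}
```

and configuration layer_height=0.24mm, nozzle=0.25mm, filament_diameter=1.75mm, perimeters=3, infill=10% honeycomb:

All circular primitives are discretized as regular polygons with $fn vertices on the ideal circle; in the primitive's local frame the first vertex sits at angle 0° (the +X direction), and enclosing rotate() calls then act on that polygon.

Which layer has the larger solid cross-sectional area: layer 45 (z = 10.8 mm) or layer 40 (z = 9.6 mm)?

layer 45 (z = 10.8 mm)

Layer 45 (z = 10.8): the cylinder is not intersected at this z (z outside [0, 10.5]); the cube at (2, -2.5) (footprint 13.5×8.5) is included at this height (area 114.75 mm²); Combining (union): only the 13.5×8.5 cube at (2, -2.5) is present, so the union is just that shape — area = 114.75 mm². So its area = 114.75 mm². Layer 40 (z = 9.6): the r=4 cylinder contributes a regular 16-gon of circumradius 4 (area = (16/2)·4.000²·sin(360°/16) = 48.98 mm²); the cube at (2, -2.5) is absent (z outside [10, 18.5]); Merging all regions: only the r=4 cylinder is present, so the union is just that shape — area = 48.98 mm². So its area = 48.98 mm². Layer 45 is larger (114.75 vs 48.98 mm²).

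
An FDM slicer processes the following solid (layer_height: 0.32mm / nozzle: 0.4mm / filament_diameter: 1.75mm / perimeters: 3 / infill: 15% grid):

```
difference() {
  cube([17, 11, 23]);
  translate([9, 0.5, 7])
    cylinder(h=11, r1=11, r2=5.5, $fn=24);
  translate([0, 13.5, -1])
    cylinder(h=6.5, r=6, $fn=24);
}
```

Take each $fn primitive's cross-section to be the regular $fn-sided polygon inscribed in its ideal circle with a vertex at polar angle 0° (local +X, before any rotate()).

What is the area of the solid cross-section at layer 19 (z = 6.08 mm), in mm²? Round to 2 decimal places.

At z = 6.08 mm: the cube (footprint 17×11) is included at this height (area 187.00 mm²); the cone at (9, 0.5) is absent (z outside [7, 18]); the cylinder at (0, 13.5) is absent (z outside [-1, 5.5]); After the difference (first − rest): none of the subtracted shapes is present at this height, so the 17×11 cube is unchanged — area = 187.00 mm². Overall, the cross-section is a single solid region. Net area = 187.00 mm².

187.00 mm²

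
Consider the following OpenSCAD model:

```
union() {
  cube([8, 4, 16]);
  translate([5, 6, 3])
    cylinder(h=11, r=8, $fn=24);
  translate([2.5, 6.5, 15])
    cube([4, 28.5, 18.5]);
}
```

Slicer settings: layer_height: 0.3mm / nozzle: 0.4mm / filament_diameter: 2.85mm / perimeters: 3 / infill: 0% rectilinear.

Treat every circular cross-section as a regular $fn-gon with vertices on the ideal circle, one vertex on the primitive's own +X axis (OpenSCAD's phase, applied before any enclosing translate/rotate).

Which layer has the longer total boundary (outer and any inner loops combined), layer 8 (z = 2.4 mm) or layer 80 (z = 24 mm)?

layer 80 (z = 24 mm)

Layer 8 (z = 2.4): the 8×4 cube contributes its full rectangle (perimeter 24.00 mm); the cylinder at (5, 6) is not intersected at this z (z outside [3, 14]); the cube at (2.5, 6.5) does not reach this height (z outside [15, 33.5]); Taking the union: only the 8×4 cube is present, so the union is just that shape — boundary = 24.00 mm. So its perimeter = 24.00 mm. Layer 80 (z = 24): the cube does not reach this height (z outside [0, 16]); the cylinder at (5, 6) is absent (z outside [3, 14]); the 4×28.5 cube at (2.5, 6.5) contributes its full rectangle (perimeter 65.00 mm); Taking the union: only the 4×28.5 cube at (2.5, 6.5) is present, so the union is just that shape — boundary = 65.00 mm. So its perimeter = 65.00 mm. Layer 80 is larger (65.00 vs 24.00 mm).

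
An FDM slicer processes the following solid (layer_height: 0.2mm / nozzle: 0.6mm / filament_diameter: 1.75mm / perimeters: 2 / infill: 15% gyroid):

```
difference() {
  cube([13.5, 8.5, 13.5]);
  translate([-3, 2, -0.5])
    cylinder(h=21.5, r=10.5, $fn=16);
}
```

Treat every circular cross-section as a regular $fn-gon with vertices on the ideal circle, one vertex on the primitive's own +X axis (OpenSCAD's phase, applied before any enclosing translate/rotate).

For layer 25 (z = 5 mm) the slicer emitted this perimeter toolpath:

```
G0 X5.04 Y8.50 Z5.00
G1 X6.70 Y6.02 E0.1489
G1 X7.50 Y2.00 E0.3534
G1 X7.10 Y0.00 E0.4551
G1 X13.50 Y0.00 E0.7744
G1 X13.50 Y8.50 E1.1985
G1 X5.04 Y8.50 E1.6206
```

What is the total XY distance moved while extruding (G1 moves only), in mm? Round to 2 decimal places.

Sum the Euclidean lengths of each G1 segment: total = 32.48 mm.

32.48 mm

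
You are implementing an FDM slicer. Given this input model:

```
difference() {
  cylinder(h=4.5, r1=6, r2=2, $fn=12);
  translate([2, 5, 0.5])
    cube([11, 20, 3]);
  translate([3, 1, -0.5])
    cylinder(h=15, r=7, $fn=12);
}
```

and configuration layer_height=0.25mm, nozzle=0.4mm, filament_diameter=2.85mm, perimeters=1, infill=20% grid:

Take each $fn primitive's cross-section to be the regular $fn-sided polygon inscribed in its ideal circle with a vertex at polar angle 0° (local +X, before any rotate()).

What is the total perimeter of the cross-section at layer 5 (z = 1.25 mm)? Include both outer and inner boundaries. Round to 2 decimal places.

At z = 1.25 mm: the cone contributes a regular 12-gon of circumradius 4.889 (interpolated between r1=6 and r2=2 at t=0.278) (perimeter = 2·12·4.889·sin(180°/12) = 30.37 mm); the cube at (2, 5) (footprint 11×20) is included at this height (perimeter 62.00 mm); the r=7 cylinder at (3, 1) contributes a regular 12-gon of circumradius 7 (perimeter = 2·12·7.000·sin(180°/12) = 43.48 mm); Taking the first minus the rest: starting from the cone, the 11×20 cube at (2, 5) misses the remaining region (no effect); the r=7 cylinder at (3, 1) partially overlaps it — only the 64.60 mm² overlap (of its 147.00 mm²) is removed, clipping the outline — boundary = 19.40 mm. Overall, the cross-section is a single solid region. Total boundary length (outer) = 19.40 mm.

19.40 mm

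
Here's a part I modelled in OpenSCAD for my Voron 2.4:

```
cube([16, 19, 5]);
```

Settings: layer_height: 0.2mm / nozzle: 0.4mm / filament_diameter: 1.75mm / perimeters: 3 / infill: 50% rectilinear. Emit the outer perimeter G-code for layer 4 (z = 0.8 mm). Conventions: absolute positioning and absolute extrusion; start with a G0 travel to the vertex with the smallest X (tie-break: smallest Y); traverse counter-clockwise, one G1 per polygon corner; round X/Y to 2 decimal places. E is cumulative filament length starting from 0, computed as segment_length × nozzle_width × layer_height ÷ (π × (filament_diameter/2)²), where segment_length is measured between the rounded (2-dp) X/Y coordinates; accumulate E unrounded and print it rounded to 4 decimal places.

At z = 0.8 mm: the cube (footprint 16×19) is included at this height. The outline is a single polygon with 4 vertices. Extrusion per mm of travel: 0.4 × 0.2 / (π × 0.875²) = 0.033260. Accumulating E over each segment gives final E = 2.3282.

G0 X0.00 Y0.00 Z0.80
G1 X16.00 Y0.00 E0.5322
G1 X16.00 Y19.00 E1.1641
G1 X0.00 Y19.00 E1.6963
G1 X0.00 Y0.00 E2.3282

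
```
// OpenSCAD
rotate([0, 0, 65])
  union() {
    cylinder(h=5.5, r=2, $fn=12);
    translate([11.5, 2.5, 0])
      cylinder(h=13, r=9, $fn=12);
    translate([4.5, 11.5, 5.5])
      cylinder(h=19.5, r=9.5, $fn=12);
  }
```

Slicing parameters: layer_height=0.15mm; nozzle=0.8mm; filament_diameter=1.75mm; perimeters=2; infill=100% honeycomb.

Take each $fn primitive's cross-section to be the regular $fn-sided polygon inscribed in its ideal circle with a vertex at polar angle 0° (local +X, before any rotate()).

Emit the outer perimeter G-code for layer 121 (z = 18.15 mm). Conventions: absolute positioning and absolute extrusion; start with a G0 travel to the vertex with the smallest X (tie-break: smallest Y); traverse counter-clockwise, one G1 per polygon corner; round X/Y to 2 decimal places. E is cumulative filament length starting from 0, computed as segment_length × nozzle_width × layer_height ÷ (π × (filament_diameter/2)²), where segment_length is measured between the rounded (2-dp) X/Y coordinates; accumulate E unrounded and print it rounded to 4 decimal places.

G0 X-17.98 Y8.11 Z18.15
G1 X-16.30 Y3.49 E0.2453
G1 X-12.54 Y0.33 E0.4903
G1 X-7.69 Y-0.53 E0.7360
G1 X-3.07 Y1.16 E0.9815
G1 X0.09 Y4.92 E1.2265
G1 X0.94 Y9.77 E1.4722
G1 X-0.74 Y14.39 E1.7174
G1 X-4.51 Y17.55 E1.9628
G1 X-9.35 Y18.40 E2.2080
G1 X-13.97 Y16.72 E2.4533
G1 X-17.13 Y12.95 E2.6987
G1 X-17.98 Y8.11 E2.9438

At z = 18.15 mm: the cylinder is absent (z outside [0, 5.5]); the cylinder at (11.5, 2.5) is not intersected at this z (z outside [0, 13]); the r=9.5 cylinder at (4.5, 11.5) gives a regular 12-gon of circumradius 9.5 (constant along its height); Combining (union): only the r=9.5 cylinder at (4.5, 11.5) is present, so the union is just that shape — 1 connected region; (rotated 65° about Z; rotation is an isometry so areas/perimeters/island counts are preserved). The outline is a single polygon with 12 vertices. Extrusion per mm of travel: 0.8 × 0.15 / (π × 0.875²) = 0.049890. Accumulating E over each segment gives final E = 2.9438.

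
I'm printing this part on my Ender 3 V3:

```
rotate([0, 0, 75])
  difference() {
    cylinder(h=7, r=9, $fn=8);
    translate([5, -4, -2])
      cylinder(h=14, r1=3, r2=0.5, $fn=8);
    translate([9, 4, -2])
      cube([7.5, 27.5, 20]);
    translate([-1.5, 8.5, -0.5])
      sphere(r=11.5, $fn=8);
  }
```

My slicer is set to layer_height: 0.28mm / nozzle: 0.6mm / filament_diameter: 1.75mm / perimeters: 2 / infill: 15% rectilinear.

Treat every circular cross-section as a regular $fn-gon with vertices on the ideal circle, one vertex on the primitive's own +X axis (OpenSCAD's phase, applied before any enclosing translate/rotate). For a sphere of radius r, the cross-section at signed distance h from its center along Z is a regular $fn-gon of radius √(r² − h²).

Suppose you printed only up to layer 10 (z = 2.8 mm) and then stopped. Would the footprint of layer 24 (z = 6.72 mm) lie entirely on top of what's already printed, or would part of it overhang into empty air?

Compare the two slices. At z = 2.8: the cylinder: section is a regular 8-gon, circumradius r=9 (area = (8/2)·9.000²·sin(360°/8) = 229.10 mm²); the cone at (5, -4) (r1=3→r2=0.5) has section circumradius 2.143 here — a regular 8-gon (area = (8/2)·2.143²·sin(360°/8) = 12.99 mm²); the 7.5×27.5 cube at (9, 4) contributes its full rectangle (area 206.25 mm²); the r=11.5 sphere at (-1.5, 8.5) slices to a regular 8-gon of circumradius 11.016 (√(r²−h²) with h=3.3 from center) (area = (8/2)·11.016²·sin(360°/8) = 343.26 mm²); After the difference (first − rest): starting from the r=9 cylinder (229.10 mm²), the cone at (5, -4) lies wholly inside it (removes its full 12.99 mm² and its 13.12 mm outline becomes a hole wall); the 7.5×27.5 cube at (9, 4) misses the remaining region (no effect); the r=11.5 sphere at (-1.5, 8.5) partially overlaps it — only the 123.53 mm² overlap (of its 343.26 mm²) is removed, clipping the outline — area = 92.59 mm²; (whole slice rotated 75° about Z — lengths, areas and connectivity unchanged). At z = 6.72: the r=9 cylinder contributes a regular 8-gon of circumradius 9 (area = (8/2)·9.000²·sin(360°/8) = 229.10 mm²); the cone at (5, -4) (r1=3→r2=0.5) has section circumradius 1.443 here — a regular 8-gon (area = (8/2)·1.443²·sin(360°/8) = 5.89 mm²); the cube at (9, 4) (footprint 7.5×27.5) is included at this height (area 206.25 mm²); the r=11.5 sphere at (-1.5, 8.5) slices to a regular 8-gon of circumradius 8.951 (√(r²−h²) with h=7.22 from center) (area = (8/2)·8.951²·sin(360°/8) = 226.62 mm²); After the difference (first − rest): starting from the r=9 cylinder (229.10 mm²), the cone at (5, -4) lies wholly inside it (removes its full 5.89 mm² and its 8.83 mm outline becomes a hole wall); the 7.5×27.5 cube at (9, 4) misses the remaining region (no effect); the r=11.5 sphere at (-1.5, 8.5) partially overlaps it — only the 87.52 mm² overlap (of its 226.62 mm²) is removed, clipping the outline — area = 135.69 mm²; (rotated 75° about Z; rotation is an isometry so areas/perimeters/island counts are preserved). Checking containment: at z = 6.72 the cross-section extends beyond the z = 2.8 cross-section by about 43.11 mm².

part overhangs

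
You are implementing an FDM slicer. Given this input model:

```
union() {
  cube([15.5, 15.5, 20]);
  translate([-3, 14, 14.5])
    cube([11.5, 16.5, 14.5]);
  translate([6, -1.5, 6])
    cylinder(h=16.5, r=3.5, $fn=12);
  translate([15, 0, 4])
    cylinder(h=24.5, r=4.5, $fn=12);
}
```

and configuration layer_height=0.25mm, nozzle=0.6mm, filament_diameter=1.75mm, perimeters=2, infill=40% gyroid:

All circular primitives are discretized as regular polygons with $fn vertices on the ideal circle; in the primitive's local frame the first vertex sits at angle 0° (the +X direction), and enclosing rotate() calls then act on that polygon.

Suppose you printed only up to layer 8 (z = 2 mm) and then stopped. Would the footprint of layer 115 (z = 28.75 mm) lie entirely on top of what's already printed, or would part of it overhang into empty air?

part overhangs

Compare the two slices. At z = 2: the cube (footprint 15.5×15.5) is included at this height (area 240.25 mm²); the cube at (-3, 14) is absent (z outside [14.5, 29]); the cylinder at (6, -1.5) does not reach this height (z outside [6, 22.5]); the cylinder at (15, 0) is not intersected at this z (z outside [4, 28.5]); Combining (union): only the 15.5×15.5 cube is present, so the union is just that shape — area = 240.25 mm². At z = 28.75: the cube does not reach this height (z outside [0, 20]); the cube at (-3, 14) is present — its section is the full 11.5×16.5 rectangle (area 189.75 mm²); the cylinder at (6, -1.5) does not reach this height (z outside [6, 22.5]); the cylinder at (15, 0) is not intersected at this z (z outside [4, 28.5]); Taking the union: only the 11.5×16.5 cube at (-3, 14) is present, so the union is just that shape — area = 189.75 mm². Checking containment: at z = 28.75 the cross-section extends beyond the z = 2 cross-section by about 177.00 mm².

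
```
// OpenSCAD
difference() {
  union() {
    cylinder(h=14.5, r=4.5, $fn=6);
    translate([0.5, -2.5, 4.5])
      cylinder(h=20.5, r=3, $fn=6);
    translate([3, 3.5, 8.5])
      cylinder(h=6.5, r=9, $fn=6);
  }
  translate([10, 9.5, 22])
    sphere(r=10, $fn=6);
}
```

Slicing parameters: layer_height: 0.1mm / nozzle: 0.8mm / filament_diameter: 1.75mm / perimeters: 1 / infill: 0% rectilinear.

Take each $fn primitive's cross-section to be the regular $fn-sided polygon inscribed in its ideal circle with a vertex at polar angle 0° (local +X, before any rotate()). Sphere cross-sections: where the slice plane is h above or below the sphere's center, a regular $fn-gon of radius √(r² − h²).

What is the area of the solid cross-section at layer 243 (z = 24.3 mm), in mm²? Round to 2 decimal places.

23.38 mm²

At z = 24.3 mm: the cylinder is absent (z outside [0, 14.5]); the r=3 cylinder at (0.5, -2.5) gives a regular 6-gon of circumradius 3 (constant along its height) (area = (6/2)·3.000²·sin(360°/6) = 23.38 mm²); the cylinder at (3, 3.5) does not reach this height (z outside [8.5, 15]); Merging all regions: only the r=3 cylinder at (0.5, -2.5) is present, so the union is just that shape — area = 23.38 mm²; the r=10 sphere at (10, 9.5) slices to a regular 6-gon of circumradius 9.732 (√(r²−h²) with h=2.3 from center) (area = (6/2)·9.732²·sin(360°/6) = 246.06 mm²); After the difference (first − rest): starting from the result so far (23.38 mm²), the r=10 sphere at (10, 9.5) misses the remaining region (no effect) — area = 23.38 mm². Overall, the cross-section is a single solid region. Net area = 23.38 mm².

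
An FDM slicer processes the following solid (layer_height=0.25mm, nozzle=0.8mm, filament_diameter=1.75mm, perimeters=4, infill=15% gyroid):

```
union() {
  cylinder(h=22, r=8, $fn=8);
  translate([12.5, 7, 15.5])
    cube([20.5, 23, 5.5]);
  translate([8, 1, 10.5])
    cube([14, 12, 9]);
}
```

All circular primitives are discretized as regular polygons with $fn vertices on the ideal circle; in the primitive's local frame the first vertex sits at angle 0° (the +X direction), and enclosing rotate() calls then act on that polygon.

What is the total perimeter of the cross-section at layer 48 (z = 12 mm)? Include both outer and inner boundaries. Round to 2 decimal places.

100.98 mm

At z = 12 mm: the cylinder: section is a regular 8-gon, circumradius r=8 (perimeter = 2·8·8.000·sin(180°/8) = 48.98 mm); the cube at (12.5, 7) does not reach this height (z outside [15.5, 21]); the cube at (8, 1) (footprint 14×12) is included at this height (perimeter 52.00 mm); Combining (union): the 2 present regions are separate (no shared area or edge), so areas and boundary lengths simply add and each stays a separate island — boundary = 100.98 mm. Overall, the cross-section has 2 separate islands. Total boundary length (outer) = 100.98 mm.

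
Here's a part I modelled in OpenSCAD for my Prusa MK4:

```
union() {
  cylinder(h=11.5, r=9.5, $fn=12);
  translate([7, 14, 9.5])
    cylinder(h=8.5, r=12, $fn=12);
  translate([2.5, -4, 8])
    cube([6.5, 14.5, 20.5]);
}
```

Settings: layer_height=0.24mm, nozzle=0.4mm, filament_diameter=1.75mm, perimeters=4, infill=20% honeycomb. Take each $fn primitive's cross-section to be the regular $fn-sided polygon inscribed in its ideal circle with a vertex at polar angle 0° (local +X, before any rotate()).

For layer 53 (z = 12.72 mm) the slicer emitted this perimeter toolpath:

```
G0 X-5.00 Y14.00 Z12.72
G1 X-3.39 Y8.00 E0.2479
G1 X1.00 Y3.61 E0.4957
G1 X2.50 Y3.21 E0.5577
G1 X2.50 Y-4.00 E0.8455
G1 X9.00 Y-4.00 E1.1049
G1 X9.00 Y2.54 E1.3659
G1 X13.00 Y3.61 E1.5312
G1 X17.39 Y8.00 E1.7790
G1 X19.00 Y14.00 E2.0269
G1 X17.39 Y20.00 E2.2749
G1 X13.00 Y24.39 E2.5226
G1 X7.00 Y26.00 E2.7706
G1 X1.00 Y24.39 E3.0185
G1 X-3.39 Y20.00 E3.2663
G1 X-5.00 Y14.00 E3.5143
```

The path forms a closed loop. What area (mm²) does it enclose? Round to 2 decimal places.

474.15 mm²

Apply the shoelace formula to the sequence of (X, Y) vertices; enclosed area = 474.15 mm².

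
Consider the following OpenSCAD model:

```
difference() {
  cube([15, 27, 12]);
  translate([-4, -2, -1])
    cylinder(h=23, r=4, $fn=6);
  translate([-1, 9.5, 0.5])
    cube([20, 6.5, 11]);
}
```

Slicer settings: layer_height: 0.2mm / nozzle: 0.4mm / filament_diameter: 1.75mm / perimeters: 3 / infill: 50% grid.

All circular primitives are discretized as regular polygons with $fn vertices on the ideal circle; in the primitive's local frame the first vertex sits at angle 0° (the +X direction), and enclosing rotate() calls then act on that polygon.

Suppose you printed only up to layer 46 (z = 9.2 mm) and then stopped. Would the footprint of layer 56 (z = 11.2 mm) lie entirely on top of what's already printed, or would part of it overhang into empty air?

Compare the two slices. At z = 9.2: the 15×27 cube contributes its full rectangle (area 405.00 mm²); the r=4 cylinder at (-4, -2) contributes a regular 6-gon of circumradius 4 (area = (6/2)·4.000²·sin(360°/6) = 41.57 mm²); the cube at (-1, 9.5) is present — its section is the full 20×6.5 rectangle (area 130.00 mm²); Subtracting the remaining from the first: starting from the 15×27 cube (405.00 mm²), the r=4 cylinder at (-4, -2) misses the remaining region (no effect); the 20×6.5 cube at (-1, 9.5) partially overlaps it — only the 97.50 mm² overlap (of its 130.00 mm²) is removed, clipping the outline — area = 307.50 mm². At z = 11.2: the cube is present — its section is the full 15×27 rectangle (area 405.00 mm²); the r=4 cylinder at (-4, -2) gives a regular 6-gon of circumradius 4 (constant along its height) (area = (6/2)·4.000²·sin(360°/6) = 41.57 mm²); the 20×6.5 cube at (-1, 9.5) contributes its full rectangle (area 130.00 mm²); Taking the first minus the rest: starting from the 15×27 cube (405.00 mm²), the r=4 cylinder at (-4, -2) misses the remaining region (no effect); the 20×6.5 cube at (-1, 9.5) partially overlaps it — only the 97.50 mm² overlap (of its 130.00 mm²) is removed, clipping the outline — area = 307.50 mm². Checking containment: the cross-section at z = 11.2 is a subset of the cross-section at z = 9.2.

entirely on top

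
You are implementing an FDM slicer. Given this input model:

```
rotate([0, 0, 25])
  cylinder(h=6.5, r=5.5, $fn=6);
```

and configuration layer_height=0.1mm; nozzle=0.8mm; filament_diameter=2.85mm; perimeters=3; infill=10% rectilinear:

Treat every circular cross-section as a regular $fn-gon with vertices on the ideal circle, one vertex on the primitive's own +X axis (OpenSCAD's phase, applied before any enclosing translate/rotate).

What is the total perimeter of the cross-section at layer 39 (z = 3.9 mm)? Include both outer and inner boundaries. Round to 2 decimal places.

33.00 mm

At z = 3.9 mm: the r=5.5 cylinder gives a regular 6-gon of circumradius 5.5 (constant along its height) (perimeter = 2·6·5.500·sin(180°/6) = 33.00 mm); (whole slice rotated 25° about Z — lengths, areas and connectivity unchanged). Overall, the cross-section is a single solid region. Total boundary length (outer) = 33.00 mm.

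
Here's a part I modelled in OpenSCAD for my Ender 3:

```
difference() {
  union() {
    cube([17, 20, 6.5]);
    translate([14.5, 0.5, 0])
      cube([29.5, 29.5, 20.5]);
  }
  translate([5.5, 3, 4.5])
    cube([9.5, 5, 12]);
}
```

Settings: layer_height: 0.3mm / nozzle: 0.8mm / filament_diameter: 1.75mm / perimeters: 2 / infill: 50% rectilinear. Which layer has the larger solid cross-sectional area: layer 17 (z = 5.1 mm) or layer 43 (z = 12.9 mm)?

Layer 17 (z = 5.1): the cube is present — its section is the full 17×20 rectangle (area 340.00 mm²); the 29.5×29.5 cube at (14.5, 0.5) contributes its full rectangle (area 870.25 mm²); Merging all regions: the regions partially overlap — summed areas 1210.25 mm² minus the doubly-counted overlap 48.75 mm² gives 1161.50 mm² — area = 1161.50 mm²; the cube at (5.5, 3) (footprint 9.5×5) is included at this height (area 47.50 mm²); After the difference (first − rest): starting from that combined region (1161.50 mm²), the 9.5×5 cube at (5.5, 3) lies wholly inside it (removes its full 47.50 mm² and its 29.00 mm outline becomes a hole wall) — area = 1114.00 mm². So its area = 1114.00 mm². Layer 43 (z = 12.9): the cube does not reach this height (z outside [0, 6.5]); the cube at (14.5, 0.5) (footprint 29.5×29.5) is included at this height (area 870.25 mm²); Merging all regions: only the 29.5×29.5 cube at (14.5, 0.5) is present, so the union is just that shape — area = 870.25 mm²; the cube at (5.5, 3) (footprint 9.5×5) is included at this height (area 47.50 mm²); Taking the first minus the rest: starting from that combined region (870.25 mm²), the 9.5×5 cube at (5.5, 3) partially overlaps it — only the 2.50 mm² overlap (of its 47.50 mm²) is removed, clipping the outline — area = 867.75 mm². So its area = 867.75 mm². Layer 17 is larger (1114.00 vs 867.75 mm²).

layer 17 (z = 5.1 mm)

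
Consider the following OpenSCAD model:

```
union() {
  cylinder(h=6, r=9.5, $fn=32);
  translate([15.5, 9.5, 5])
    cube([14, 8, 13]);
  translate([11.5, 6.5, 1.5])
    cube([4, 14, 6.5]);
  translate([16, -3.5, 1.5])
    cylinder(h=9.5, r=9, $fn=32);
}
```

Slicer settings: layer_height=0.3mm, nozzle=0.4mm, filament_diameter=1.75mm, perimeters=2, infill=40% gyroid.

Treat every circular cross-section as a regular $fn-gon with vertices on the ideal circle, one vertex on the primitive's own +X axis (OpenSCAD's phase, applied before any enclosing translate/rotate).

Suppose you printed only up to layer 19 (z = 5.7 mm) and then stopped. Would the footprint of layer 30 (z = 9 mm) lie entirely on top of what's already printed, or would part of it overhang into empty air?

Compare the two slices. At z = 5.7: the r=9.5 cylinder gives a regular 32-gon of circumradius 9.5 (constant along its height) (area = (32/2)·9.500²·sin(360°/32) = 281.71 mm²); the cube at (15.5, 9.5) is present — its section is the full 14×8 rectangle (area 112.00 mm²); the cube at (11.5, 6.5) (footprint 4×14) is included at this height (area 56.00 mm²); the r=9 cylinder at (16, -3.5) gives a regular 32-gon of circumradius 9 (constant along its height) (area = (32/2)·9.000²·sin(360°/32) = 252.84 mm²); Merging all regions: the regions partially overlap — summed areas 702.55 mm² minus the doubly-counted overlap 11.79 mm² gives 690.76 mm² — area = 690.76 mm². At z = 9: the cylinder is not intersected at this z (z outside [0, 6]); the cube at (15.5, 9.5) (footprint 14×8) is included at this height (area 112.00 mm²); the cube at (11.5, 6.5) is not intersected at this z (z outside [1.5, 8]); the r=9 cylinder at (16, -3.5) gives a regular 32-gon of circumradius 9 (constant along its height) (area = (32/2)·9.000²·sin(360°/32) = 252.84 mm²); Merging all regions: the 2 present regions are separate (no shared area or edge), so areas and boundary lengths simply add and each stays a separate island — area = 364.84 mm². Checking containment: the cross-section at z = 9 is a subset of the cross-section at z = 5.7.

entirely on top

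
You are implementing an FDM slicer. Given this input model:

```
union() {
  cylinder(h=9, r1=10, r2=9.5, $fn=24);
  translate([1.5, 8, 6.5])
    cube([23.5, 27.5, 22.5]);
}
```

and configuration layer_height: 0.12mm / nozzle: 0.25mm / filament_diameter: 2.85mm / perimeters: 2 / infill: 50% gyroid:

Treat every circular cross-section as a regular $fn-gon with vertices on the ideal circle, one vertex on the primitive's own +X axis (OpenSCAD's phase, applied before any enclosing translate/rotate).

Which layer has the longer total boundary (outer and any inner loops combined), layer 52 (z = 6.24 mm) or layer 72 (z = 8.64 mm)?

layer 72 (z = 8.64 mm)

Layer 52 (z = 6.24): the cone (r1=10→r2=9.5) has section circumradius 9.653 here — a regular 24-gon (perimeter = 2·24·9.653·sin(180°/24) = 60.48 mm); the cube at (1.5, 8) is absent (z outside [6.5, 29]); Combining (union): only the cone is present, so the union is just that shape — boundary = 60.48 mm. So its perimeter = 60.48 mm. Layer 72 (z = 8.64): the cone contributes a regular 24-gon of circumradius 9.520 (interpolated between r1=10 and r2=9.5 at t=0.960) (perimeter = 2·24·9.520·sin(180°/24) = 59.65 mm); the cube at (1.5, 8) is present — its section is the full 23.5×27.5 rectangle (perimeter 102.00 mm); Combining (union): the regions partially overlap (shared area 2.91 mm²), so the edge portions inside another operand are dropped and the merged outline is re-measured after clipping — boundary = 152.88 mm. So its perimeter = 152.88 mm. Layer 72 is larger (152.88 vs 60.48 mm).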